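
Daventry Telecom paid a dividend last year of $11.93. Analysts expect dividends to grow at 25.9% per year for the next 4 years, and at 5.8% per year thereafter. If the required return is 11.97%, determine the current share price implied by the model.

Two-stage DDM. Project D₁…D_4 at 0.259, terminal growth 0.058, discount at r = 0.1197.
D_1 = 15.0199
D_2 = 18.9100
D_3 = 23.8077
D_4 = 29.9739
Terminal value at t=4: TV = D_5/(r−g) = 31.7124/(0.1197−0.058) = 513.9772
P₀ = 15.0199/(1+0.1197)^1 + 18.9100/(1+0.1197)^2 + 23.8077/(1+0.1197)^3 + 29.9739/(1+0.1197)^4 + 513.9772/(1+0.1197)^4 = 391.5181

$391.52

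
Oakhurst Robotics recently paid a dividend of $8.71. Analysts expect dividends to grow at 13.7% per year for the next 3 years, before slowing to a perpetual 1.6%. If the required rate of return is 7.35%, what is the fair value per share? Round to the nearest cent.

$212.21

Two-stage DDM. Project D₁…D_3 at 0.137, terminal growth 0.016, discount at r = 0.0735.
D_1 = 9.9033
D_2 = 11.2600
D_3 = 12.8026
Terminal value at t=3: TV = D_4/(r−g) = 13.0075/(0.0735−0.016) = 226.2171
P₀ = 9.9033/(1+0.0735)^1 + 11.2600/(1+0.0735)^2 + 12.8026/(1+0.0735)^3 + 226.2171/(1+0.0735)^3 = 212.2052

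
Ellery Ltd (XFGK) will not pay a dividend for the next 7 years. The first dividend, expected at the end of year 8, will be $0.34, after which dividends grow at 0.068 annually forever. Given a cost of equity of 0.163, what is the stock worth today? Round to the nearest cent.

Deferred-dividend DDM. At t=7 the remaining stream is a growing perpetuity with first payment D_8 = 0.34.
V_7 = D_8/(r−g) = 0.34/(0.163−0.068) = 3.5789
P₀ = V_7/(1+r)^7 = 3.5789/(1+0.163)^7 = 1.2436

$1.24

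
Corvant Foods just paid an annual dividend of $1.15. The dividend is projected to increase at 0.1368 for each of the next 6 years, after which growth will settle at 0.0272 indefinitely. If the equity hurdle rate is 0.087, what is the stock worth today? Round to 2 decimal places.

Two-stage DDM. Project D₁…D_6 at 0.1368, terminal growth 0.0272, discount at r = 0.087.
D_1 = 1.3073
D_2 = 1.4862
D_3 = 1.6895
D_4 = 1.9206
D_5 = 2.1833
D_6 = 2.4820
Terminal value at t=6: TV = D_7/(r−g) = 2.5495/(0.087−0.0272) = 42.6340
P₀ = 1.3073/(1+0.087)^1 + 1.4862/(1+0.087)^2 + 1.6895/(1+0.087)^3 + 1.9206/(1+0.087)^4 + 2.1833/(1+0.087)^5 + 2.4820/(1+0.087)^6 + 42.6340/(1+0.087)^6 = 33.9400

$33.94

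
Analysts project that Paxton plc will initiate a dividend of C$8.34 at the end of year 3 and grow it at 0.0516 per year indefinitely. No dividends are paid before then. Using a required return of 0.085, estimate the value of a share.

C$212.11

Deferred-dividend DDM. At t=2 the remaining stream is a growing perpetuity with first payment D_3 = 8.34.
V_2 = D_3/(r−g) = 8.34/(0.085−0.0516) = 249.7006
P₀ = V_2/(1+r)^2 = 249.7006/(1+0.085)^2 = 212.1095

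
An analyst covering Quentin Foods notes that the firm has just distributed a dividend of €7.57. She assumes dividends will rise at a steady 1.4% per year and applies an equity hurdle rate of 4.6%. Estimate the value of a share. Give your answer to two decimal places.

€239.87

Gordon growth model: P₀ = D₁/(r − g). D₁ = 7.57 × (1 + 0.014) = 7.6760.
P₀ = 7.6760 / (0.046 − 0.014) = 7.6760 / 0.032 = 239.8744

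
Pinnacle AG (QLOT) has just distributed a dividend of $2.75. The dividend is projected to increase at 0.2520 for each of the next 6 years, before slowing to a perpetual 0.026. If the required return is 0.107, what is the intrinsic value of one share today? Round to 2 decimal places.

Two-stage DDM. Project D₁…D_6 at 0.252, terminal growth 0.026, discount at r = 0.107.
D_1 = 3.4430
D_2 = 4.3106
D_3 = 5.3969
D_4 = 6.7569
D_5 = 8.4597
D_6 = 10.5915
Terminal value at t=6: TV = D_7/(r−g) = 10.8669/(0.107−0.026) = 134.1594
P₀ = 3.4430/(1+0.107)^1 + 4.3106/(1+0.107)^2 + 5.3969/(1+0.107)^3 + 6.7569/(1+0.107)^4 + 8.4597/(1+0.107)^5 + 10.5915/(1+0.107)^6 + 134.1594/(1+0.107)^6 = 98.8511

$98.85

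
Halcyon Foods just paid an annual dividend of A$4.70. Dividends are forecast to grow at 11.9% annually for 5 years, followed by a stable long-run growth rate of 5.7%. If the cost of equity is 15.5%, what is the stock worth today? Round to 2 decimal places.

A$64.66

Two-stage DDM. Project D₁…D_5 at 0.119, terminal growth 0.057, discount at r = 0.155.
D_1 = 5.2593
D_2 = 5.8852
D_3 = 6.5855
D_4 = 7.3692
D_5 = 8.2461
Terminal value at t=5: TV = D_6/(r−g) = 8.7161/(0.155−0.057) = 88.9400
P₀ = 5.2593/(1+0.155)^1 + 5.8852/(1+0.155)^2 + 6.5855/(1+0.155)^3 + 7.3692/(1+0.155)^4 + 8.2461/(1+0.155)^5 + 88.9400/(1+0.155)^5 = 64.6618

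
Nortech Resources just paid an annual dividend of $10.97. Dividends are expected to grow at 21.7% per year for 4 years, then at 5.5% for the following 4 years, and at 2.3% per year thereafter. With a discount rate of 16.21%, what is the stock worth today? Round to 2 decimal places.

$156.92

Three-stage DDM. Project D₁…D_8; terminal Gordon value at t=8 with g = 0.023; discount at r = 0.1621.
D_1 = 13.3505
D_2 = 16.2475
D_3 = 19.7733
D_4 = 24.0641
D_5 = 25.3876
D_6 = 26.7839
D_7 = 28.2570
D_8 = 29.8112
TV_8 = 30.4968/(0.1621−0.023) = 219.2438
P₀ = Σ Dₜ/(1+r)ᵗ + TV_8/(1+r)^8 = 156.9154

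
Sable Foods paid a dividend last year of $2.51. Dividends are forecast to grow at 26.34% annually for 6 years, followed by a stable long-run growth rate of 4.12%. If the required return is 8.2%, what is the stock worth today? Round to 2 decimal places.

$189.17

Two-stage DDM. Project D₁…D_6 at 0.2634, terminal growth 0.0412, discount at r = 0.082.
D_1 = 3.1711
D_2 = 4.0064
D_3 = 5.0617
D_4 = 6.3950
D_5 = 8.0794
D_6 = 10.2075
Terminal value at t=6: TV = D_7/(r−g) = 10.6280/(0.082−0.0412) = 260.4911
P₀ = 3.1711/(1+0.082)^1 + 4.0064/(1+0.082)^2 + 5.0617/(1+0.082)^3 + 6.3950/(1+0.082)^4 + 8.0794/(1+0.082)^5 + 10.2075/(1+0.082)^6 + 260.4911/(1+0.082)^6 = 189.1656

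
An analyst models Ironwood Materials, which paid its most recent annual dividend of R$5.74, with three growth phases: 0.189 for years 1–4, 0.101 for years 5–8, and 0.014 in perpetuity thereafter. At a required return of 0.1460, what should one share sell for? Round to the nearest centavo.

Three-stage DDM. Project D₁…D_8; terminal Gordon value at t=8 with g = 0.014; discount at r = 0.146.
D_1 = 6.8249
D_2 = 8.1148
D_3 = 9.6484
D_4 = 11.4720
D_5 = 12.6307
D_6 = 13.9064
D_7 = 15.3109
D_8 = 16.8573
TV_8 = 17.0933/(0.146−0.014) = 129.4949
P₀ = Σ Dₜ/(1+r)ᵗ + TV_8/(1+r)^8 = 92.8185

R$92.82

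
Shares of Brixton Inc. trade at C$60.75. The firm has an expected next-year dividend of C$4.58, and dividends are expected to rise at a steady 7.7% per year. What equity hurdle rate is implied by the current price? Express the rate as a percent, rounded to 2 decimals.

15.24%

Rearranging the constant-growth DDM: r = D₁/P₀ + g.
r = 4.5800 / 60.75 + 0.077 = 0.07539 + 0.077 = 0.15239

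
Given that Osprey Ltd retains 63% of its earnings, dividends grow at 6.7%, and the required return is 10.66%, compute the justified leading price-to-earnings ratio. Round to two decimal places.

Payout ratio b = 1 − 0.63 = 0.37.
Justified leading P/E = b/(r−g) = 0.37/(0.1066−0.067) = 9.3434

9.34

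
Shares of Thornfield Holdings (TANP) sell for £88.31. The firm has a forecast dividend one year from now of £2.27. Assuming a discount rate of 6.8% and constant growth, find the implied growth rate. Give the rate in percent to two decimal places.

4.23%

From P₀ = D₁/(r − g), the implied growth is g = r − D₁/P₀.
g = 0.068 − 2.27/88.31 = 0.068 − 0.02570 = 0.04230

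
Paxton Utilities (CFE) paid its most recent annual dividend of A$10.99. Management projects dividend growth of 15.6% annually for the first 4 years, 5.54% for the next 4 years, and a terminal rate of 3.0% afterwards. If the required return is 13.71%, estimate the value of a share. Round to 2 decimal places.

A$168.71

Three-stage DDM. Project D₁…D_8; terminal Gordon value at t=8 with g = 0.03; discount at r = 0.1371.
D_1 = 12.7044
D_2 = 14.6863
D_3 = 16.9774
D_4 = 19.6259
D_5 = 20.7131
D_6 = 21.8607
D_7 = 23.0717
D_8 = 24.3499
TV_8 = 25.0804/(0.1371−0.03) = 234.1775
P₀ = Σ Dₜ/(1+r)ᵗ + TV_8/(1+r)^8 = 168.7067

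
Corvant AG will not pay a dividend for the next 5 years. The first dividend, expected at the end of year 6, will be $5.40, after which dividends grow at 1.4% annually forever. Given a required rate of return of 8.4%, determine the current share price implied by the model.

$51.54

Deferred-dividend DDM. At t=5 the remaining stream is a growing perpetuity with first payment D_6 = 5.40.
V_5 = D_6/(r−g) = 5.40/(0.084−0.014) = 77.1429
P₀ = V_5/(1+r)^5 = 77.1429/(1+0.084)^5 = 51.5406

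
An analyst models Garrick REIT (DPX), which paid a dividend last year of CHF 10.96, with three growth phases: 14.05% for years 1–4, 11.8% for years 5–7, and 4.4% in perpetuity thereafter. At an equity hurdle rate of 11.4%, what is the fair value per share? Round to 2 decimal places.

CHF 264.41

Three-stage DDM. Project D₁…D_7; terminal Gordon value at t=7 with g = 0.044; discount at r = 0.114.
D_1 = 12.4999
D_2 = 14.2561
D_3 = 16.2591
D_4 = 18.5435
D_5 = 20.7316
D_6 = 23.1780
D_7 = 25.9130
TV_7 = 27.0531/(0.114−0.044) = 386.4734
P₀ = Σ Dₜ/(1+r)ᵗ + TV_7/(1+r)^7 = 264.4115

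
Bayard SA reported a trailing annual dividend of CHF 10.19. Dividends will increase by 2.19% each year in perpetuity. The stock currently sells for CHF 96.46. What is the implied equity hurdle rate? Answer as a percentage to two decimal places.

12.99%

Rearranging the constant-growth DDM: r = D₁/P₀ + g.
D₁ = 10.19 × (1 + 0.0219) = 10.4132.
r = 10.4132 / 96.46 + 0.0219 = 0.10795 + 0.0219 = 0.12985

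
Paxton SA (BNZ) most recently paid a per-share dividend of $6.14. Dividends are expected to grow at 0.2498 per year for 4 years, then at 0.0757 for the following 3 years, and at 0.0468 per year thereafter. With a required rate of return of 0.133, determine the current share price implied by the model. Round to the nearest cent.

Three-stage DDM. Project D₁…D_7; terminal Gordon value at t=7 with g = 0.0468; discount at r = 0.133.
D_1 = 7.6738
D_2 = 9.5907
D_3 = 11.9864
D_4 = 14.9806
D_5 = 16.1147
D_6 = 17.3346
D_7 = 18.6468
TV_7 = 19.5195/(0.133−0.0468) = 226.4438
P₀ = Σ Dₜ/(1+r)ᵗ + TV_7/(1+r)^7 = 150.6651

$150.67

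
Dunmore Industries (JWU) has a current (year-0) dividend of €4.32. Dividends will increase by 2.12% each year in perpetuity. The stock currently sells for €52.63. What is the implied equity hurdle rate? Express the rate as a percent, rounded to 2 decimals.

10.50%

Rearranging the constant-growth DDM: r = D₁/P₀ + g.
D₁ = 4.32 × (1 + 0.0212) = 4.4116.
r = 4.4116 / 52.63 + 0.0212 = 0.08382 + 0.0212 = 0.10502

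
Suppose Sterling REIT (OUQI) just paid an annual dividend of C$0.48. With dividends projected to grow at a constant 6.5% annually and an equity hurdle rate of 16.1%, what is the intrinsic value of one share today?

Gordon growth model: P₀ = D₁/(r − g). D₁ = 0.48 × (1 + 0.065) = 0.5112.
P₀ = 0.5112 / (0.161 − 0.065) = 0.5112 / 0.096 = 5.3250

C$5.33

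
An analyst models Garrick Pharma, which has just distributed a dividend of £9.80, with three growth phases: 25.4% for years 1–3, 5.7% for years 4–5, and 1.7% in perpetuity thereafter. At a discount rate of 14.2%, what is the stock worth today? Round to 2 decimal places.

Three-stage DDM. Project D₁…D_5; terminal Gordon value at t=5 with g = 0.017; discount at r = 0.142.
D_1 = 12.2892
D_2 = 15.4107
D_3 = 19.3250
D_4 = 20.4265
D_5 = 21.5908
TV_5 = 21.9578/(0.142−0.017) = 175.6627
P₀ = Σ Dₜ/(1+r)ᵗ + TV_5/(1+r)^5 = 149.1160

£149.12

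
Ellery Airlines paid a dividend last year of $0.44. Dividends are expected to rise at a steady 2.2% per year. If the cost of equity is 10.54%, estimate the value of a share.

$5.39

Gordon growth model: P₀ = D₁/(r − g). D₁ = 0.44 × (1 + 0.022) = 0.4497.
P₀ = 0.4497 / (0.1054 − 0.022) = 0.4497 / 0.0834 = 5.3918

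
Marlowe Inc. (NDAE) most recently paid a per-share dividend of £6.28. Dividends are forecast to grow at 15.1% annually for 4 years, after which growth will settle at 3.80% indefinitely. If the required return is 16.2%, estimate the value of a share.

£75.14

Two-stage DDM. Project D₁…D_4 at 0.151, terminal growth 0.038, discount at r = 0.162.
D_1 = 7.2283
D_2 = 8.3198
D_3 = 9.5760
D_4 = 11.0220
Terminal value at t=4: TV = D_5/(r−g) = 11.4409/(0.162−0.038) = 92.2649
P₀ = 7.2283/(1+0.162)^1 + 8.3198/(1+0.162)^2 + 9.5760/(1+0.162)^3 + 11.0220/(1+0.162)^4 + 92.2649/(1+0.162)^4 = 75.1383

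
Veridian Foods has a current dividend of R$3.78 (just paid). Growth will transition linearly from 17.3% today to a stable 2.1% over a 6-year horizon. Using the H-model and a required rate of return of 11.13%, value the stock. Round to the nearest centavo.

H-model: P₀ = D₀[(1+g_L) + H(g_S−g_L)]/(r−g_L), with H = 6/2 = 3.
P₀ = 3.78 × [(1+0.021) + 3×(0.173−0.021)] / (0.1113−0.021)
   = 3.78 × 1.4770 / 0.0903 = 61.8279

R$61.83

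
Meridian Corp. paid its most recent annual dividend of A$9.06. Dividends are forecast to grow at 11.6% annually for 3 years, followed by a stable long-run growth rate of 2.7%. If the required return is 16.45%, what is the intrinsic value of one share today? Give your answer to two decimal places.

Two-stage DDM. Project D₁…D_3 at 0.116, terminal growth 0.027, discount at r = 0.1645.
D_1 = 10.1110
D_2 = 11.2838
D_3 = 12.5928
Terminal value at t=3: TV = D_4/(r−g) = 12.9328/(0.1645−0.027) = 94.0564
P₀ = 10.1110/(1+0.1645)^1 + 11.2838/(1+0.1645)^2 + 12.5928/(1+0.1645)^3 + 94.0564/(1+0.1645)^3 = 84.5403

A$84.54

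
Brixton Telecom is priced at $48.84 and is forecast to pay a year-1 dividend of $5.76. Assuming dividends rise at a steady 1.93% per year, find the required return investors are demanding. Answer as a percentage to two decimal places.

Rearranging the constant-growth DDM: r = D₁/P₀ + g.
r = 5.7600 / 48.84 + 0.0193 = 0.11794 + 0.0193 = 0.13724

13.72%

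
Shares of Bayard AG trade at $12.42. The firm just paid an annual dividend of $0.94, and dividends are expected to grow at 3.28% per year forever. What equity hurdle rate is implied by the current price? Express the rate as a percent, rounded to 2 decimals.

11.10%

Rearranging the constant-growth DDM: r = D₁/P₀ + g.
D₁ = 0.94 × (1 + 0.0328) = 0.9708.
r = 0.9708 / 12.42 + 0.0328 = 0.07817 + 0.0328 = 0.11097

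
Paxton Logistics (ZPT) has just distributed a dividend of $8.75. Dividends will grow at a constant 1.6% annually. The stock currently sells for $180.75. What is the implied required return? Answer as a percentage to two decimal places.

6.52%

Rearranging the constant-growth DDM: r = D₁/P₀ + g.
D₁ = 8.75 × (1 + 0.016) = 8.8900.
r = 8.8900 / 180.75 + 0.016 = 0.04918 + 0.016 = 0.06518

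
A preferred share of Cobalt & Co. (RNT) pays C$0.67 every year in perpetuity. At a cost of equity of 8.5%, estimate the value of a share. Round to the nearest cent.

Zero-growth DDM (perpetuity): P₀ = D/r = 0.67 / 0.085 = 7.8824

C$7.88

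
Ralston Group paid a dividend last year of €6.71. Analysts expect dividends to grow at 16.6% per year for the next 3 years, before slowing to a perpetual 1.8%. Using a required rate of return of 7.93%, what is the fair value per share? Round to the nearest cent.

Two-stage DDM. Project D₁…D_3 at 0.166, terminal growth 0.018, discount at r = 0.0793.
D_1 = 7.8239
D_2 = 9.1226
D_3 = 10.6370
Terminal value at t=3: TV = D_4/(r−g) = 10.8284/(0.0793−0.018) = 176.6467
P₀ = 7.8239/(1+0.0793)^1 + 9.1226/(1+0.0793)^2 + 10.6370/(1+0.0793)^3 + 176.6467/(1+0.0793)^3 = 164.0416

€164.04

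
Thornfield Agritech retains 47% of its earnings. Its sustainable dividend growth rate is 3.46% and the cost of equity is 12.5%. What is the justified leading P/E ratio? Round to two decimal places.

5.86

Payout ratio b = 1 − 0.47 = 0.53.
Justified leading P/E = b/(r−g) = 0.53/(0.125−0.0346) = 5.8628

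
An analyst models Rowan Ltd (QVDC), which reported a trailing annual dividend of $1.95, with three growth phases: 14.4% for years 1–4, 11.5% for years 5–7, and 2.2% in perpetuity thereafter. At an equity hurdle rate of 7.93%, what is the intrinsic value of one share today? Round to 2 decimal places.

$65.33

Three-stage DDM. Project D₁…D_7; terminal Gordon value at t=7 with g = 0.022; discount at r = 0.0793.
D_1 = 2.2308
D_2 = 2.5520
D_3 = 2.9195
D_4 = 3.3399
D_5 = 3.7240
D_6 = 4.1523
D_7 = 4.6298
TV_7 = 4.7317/(0.0793−0.022) = 82.5771
P₀ = Σ Dₜ/(1+r)ᵗ + TV_7/(1+r)^7 = 65.3266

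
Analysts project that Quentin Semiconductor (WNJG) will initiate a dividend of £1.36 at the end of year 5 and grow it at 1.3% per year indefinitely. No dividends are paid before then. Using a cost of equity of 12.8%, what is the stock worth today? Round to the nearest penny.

Deferred-dividend DDM. At t=4 the remaining stream is a growing perpetuity with first payment D_5 = 1.36.
V_4 = D_5/(r−g) = 1.36/(0.128−0.013) = 11.8261
P₀ = V_4/(1+r)^4 = 11.8261/(1+0.128)^4 = 7.3047

£7.30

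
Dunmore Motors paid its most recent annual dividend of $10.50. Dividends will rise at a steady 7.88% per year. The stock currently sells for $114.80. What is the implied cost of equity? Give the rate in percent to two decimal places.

Rearranging the constant-growth DDM: r = D₁/P₀ + g.
D₁ = 10.50 × (1 + 0.0788) = 11.3274.
r = 11.3274 / 114.80 + 0.0788 = 0.09867 + 0.0788 = 0.17747

17.75%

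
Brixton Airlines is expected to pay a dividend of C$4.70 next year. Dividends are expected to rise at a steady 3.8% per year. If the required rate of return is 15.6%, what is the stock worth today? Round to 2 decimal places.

C$39.83

Gordon growth model: P₀ = D₁/(r − g), with D₁ = 4.70 given directly.
P₀ = 4.7000 / (0.156 − 0.038) = 4.7000 / 0.118 = 39.8305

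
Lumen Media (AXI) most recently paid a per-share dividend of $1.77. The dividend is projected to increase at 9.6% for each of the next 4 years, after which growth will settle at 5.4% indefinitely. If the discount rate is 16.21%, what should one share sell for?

Two-stage DDM. Project D₁…D_4 at 0.096, terminal growth 0.054, discount at r = 0.1621.
D_1 = 1.9399
D_2 = 2.1262
D_3 = 2.3303
D_4 = 2.5540
Terminal value at t=4: TV = D_5/(r−g) = 2.6919/(0.1621−0.054) = 24.9018
P₀ = 1.9399/(1+0.1621)^1 + 2.1262/(1+0.1621)^2 + 2.3303/(1+0.1621)^3 + 2.5540/(1+0.1621)^4 + 24.9018/(1+0.1621)^4 = 19.7828

$19.78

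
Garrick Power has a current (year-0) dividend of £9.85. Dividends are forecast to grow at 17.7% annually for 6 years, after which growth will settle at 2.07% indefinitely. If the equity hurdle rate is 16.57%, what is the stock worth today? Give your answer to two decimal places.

Two-stage DDM. Project D₁…D_6 at 0.177, terminal growth 0.0207, discount at r = 0.1657.
D_1 = 11.5935
D_2 = 13.6455
D_3 = 16.0607
D_4 = 18.9035
D_5 = 22.2494
D_6 = 26.1876
Terminal value at t=6: TV = D_7/(r−g) = 26.7296/(0.1657−0.0207) = 184.3424
P₀ = 11.5935/(1+0.1657)^1 + 13.6455/(1+0.1657)^2 + 16.0607/(1+0.1657)^3 + 18.9035/(1+0.1657)^4 + 22.2494/(1+0.1657)^5 + 26.1876/(1+0.1657)^6 + 184.3424/(1+0.1657)^6 = 134.6069

£134.61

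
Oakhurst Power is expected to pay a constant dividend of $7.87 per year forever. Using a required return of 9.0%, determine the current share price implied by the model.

Zero-growth DDM (perpetuity): P₀ = D/r = 7.87 / 0.09 = 87.4444

$87.44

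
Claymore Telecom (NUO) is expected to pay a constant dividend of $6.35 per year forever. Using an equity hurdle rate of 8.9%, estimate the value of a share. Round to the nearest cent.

$71.35

Zero-growth DDM (perpetuity): P₀ = D/r = 6.35 / 0.089 = 71.3483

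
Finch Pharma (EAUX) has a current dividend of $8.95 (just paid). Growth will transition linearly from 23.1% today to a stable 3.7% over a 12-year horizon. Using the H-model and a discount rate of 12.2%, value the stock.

H-model: P₀ = D₀[(1+g_L) + H(g_S−g_L)]/(r−g_L), with H = 12/2 = 6.
P₀ = 8.95 × [(1+0.037) + 6×(0.231−0.037)] / (0.122−0.037)
   = 8.95 × 2.2010 / 0.085 = 231.7524

$231.75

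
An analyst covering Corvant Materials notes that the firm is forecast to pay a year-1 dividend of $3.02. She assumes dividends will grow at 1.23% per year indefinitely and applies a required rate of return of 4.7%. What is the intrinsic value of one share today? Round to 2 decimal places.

Gordon growth model: P₀ = D₁/(r − g), with D₁ = 3.02 given directly.
P₀ = 3.0200 / (0.047 − 0.0123) = 3.0200 / 0.0347 = 87.0317

$87.03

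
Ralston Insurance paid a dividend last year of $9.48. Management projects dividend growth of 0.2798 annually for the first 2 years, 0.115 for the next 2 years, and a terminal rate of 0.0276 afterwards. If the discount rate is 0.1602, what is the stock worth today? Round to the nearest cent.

Three-stage DDM. Project D₁…D_4; terminal Gordon value at t=4 with g = 0.0276; discount at r = 0.1602.
D_1 = 12.1325
D_2 = 15.5272
D_3 = 17.3128
D_4 = 19.3038
TV_4 = 19.8366/(0.1602−0.0276) = 149.5970
P₀ = Σ Dₜ/(1+r)ᵗ + TV_4/(1+r)^4 = 126.2964

$126.30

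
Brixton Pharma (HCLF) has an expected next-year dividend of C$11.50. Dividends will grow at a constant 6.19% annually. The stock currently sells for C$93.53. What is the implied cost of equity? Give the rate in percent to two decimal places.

Rearranging the constant-growth DDM: r = D₁/P₀ + g.
r = 11.5000 / 93.53 + 0.0619 = 0.12296 + 0.0619 = 0.18486

18.49%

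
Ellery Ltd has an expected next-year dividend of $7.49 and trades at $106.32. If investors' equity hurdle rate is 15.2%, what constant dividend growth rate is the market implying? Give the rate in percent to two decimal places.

8.16%

From P₀ = D₁/(r − g), the implied growth is g = r − D₁/P₀.
g = 0.152 − 7.49/106.32 = 0.152 − 0.07045 = 0.08155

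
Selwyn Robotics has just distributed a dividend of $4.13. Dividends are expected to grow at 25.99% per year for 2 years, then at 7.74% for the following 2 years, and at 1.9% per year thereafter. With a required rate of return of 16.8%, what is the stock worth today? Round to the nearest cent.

Three-stage DDM. Project D₁…D_4; terminal Gordon value at t=4 with g = 0.019; discount at r = 0.168.
D_1 = 5.2034
D_2 = 6.5557
D_3 = 7.0632
D_4 = 7.6099
TV_4 = 7.7544/(0.168−0.019) = 52.0432
P₀ = Σ Dₜ/(1+r)ᵗ + TV_4/(1+r)^4 = 45.7456

$45.75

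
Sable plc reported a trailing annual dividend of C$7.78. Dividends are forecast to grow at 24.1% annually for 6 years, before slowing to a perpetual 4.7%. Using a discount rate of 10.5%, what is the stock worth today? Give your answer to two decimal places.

C$353.27

Two-stage DDM. Project D₁…D_6 at 0.241, terminal growth 0.047, discount at r = 0.105.
D_1 = 9.6550
D_2 = 11.9818
D_3 = 14.8695
D_4 = 18.4530
D_5 = 22.9002
D_6 = 28.4191
Terminal value at t=6: TV = D_7/(r−g) = 29.7548/(0.105−0.047) = 513.0137
P₀ = 9.6550/(1+0.105)^1 + 11.9818/(1+0.105)^2 + 14.8695/(1+0.105)^3 + 18.4530/(1+0.105)^4 + 22.9002/(1+0.105)^5 + 28.4191/(1+0.105)^6 + 513.0137/(1+0.105)^6 = 353.2691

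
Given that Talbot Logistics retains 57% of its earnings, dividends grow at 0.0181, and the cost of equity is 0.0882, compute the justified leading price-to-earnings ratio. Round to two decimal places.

Payout ratio b = 1 − 0.57 = 0.43.
Justified leading P/E = b/(r−g) = 0.43/(0.0882−0.0181) = 6.1341

6.13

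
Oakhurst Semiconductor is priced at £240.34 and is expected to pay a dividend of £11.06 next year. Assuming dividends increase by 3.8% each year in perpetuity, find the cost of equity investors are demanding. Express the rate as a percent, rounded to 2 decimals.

8.40%

Rearranging the constant-growth DDM: r = D₁/P₀ + g.
r = 11.0600 / 240.34 + 0.038 = 0.04602 + 0.038 = 0.08402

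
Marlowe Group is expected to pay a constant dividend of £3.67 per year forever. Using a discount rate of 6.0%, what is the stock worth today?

£61.17

Zero-growth DDM (perpetuity): P₀ = D/r = 3.67 / 0.06 = 61.1667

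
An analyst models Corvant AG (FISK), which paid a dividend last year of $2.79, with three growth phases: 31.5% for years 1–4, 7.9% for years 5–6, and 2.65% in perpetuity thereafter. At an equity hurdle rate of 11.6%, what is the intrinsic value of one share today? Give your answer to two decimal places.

$85.00

Three-stage DDM. Project D₁…D_6; terminal Gordon value at t=6 with g = 0.0265; discount at r = 0.116.
D_1 = 3.6688
D_2 = 4.8245
D_3 = 6.3443
D_4 = 8.3427
D_5 = 9.0018
D_6 = 9.7129
TV_6 = 9.9703/(0.116−0.0265) = 111.4002
P₀ = Σ Dₜ/(1+r)ᵗ + TV_6/(1+r)^6 = 84.9952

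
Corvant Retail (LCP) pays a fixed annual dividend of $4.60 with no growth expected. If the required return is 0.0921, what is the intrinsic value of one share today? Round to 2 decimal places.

$49.95

Zero-growth DDM (perpetuity): P₀ = D/r = 4.60 / 0.0921 = 49.9457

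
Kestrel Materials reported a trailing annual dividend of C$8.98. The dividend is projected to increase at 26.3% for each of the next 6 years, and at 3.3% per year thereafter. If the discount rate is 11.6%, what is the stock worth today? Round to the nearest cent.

C$319.77

Two-stage DDM. Project D₁…D_6 at 0.263, terminal growth 0.033, discount at r = 0.116.
D_1 = 11.3417
D_2 = 14.3246
D_3 = 18.0920
D_4 = 22.8502
D_5 = 28.8598
D_6 = 36.4499
Terminal value at t=6: TV = D_7/(r−g) = 37.6528/(0.116−0.033) = 453.6477
P₀ = 11.3417/(1+0.116)^1 + 14.3246/(1+0.116)^2 + 18.0920/(1+0.116)^3 + 22.8502/(1+0.116)^4 + 28.8598/(1+0.116)^5 + 36.4499/(1+0.116)^6 + 453.6477/(1+0.116)^6 = 319.7698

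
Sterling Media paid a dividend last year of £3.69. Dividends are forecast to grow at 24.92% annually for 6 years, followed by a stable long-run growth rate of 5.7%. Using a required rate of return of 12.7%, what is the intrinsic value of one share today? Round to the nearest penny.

Two-stage DDM. Project D₁…D_6 at 0.2492, terminal growth 0.057, discount at r = 0.127.
D_1 = 4.6095
D_2 = 5.7582
D_3 = 7.1932
D_4 = 8.9857
D_5 = 11.2250
D_6 = 14.0223
Terminal value at t=6: TV = D_7/(r−g) = 14.8215/(0.127−0.057) = 211.7362
P₀ = 4.6095/(1+0.127)^1 + 5.7582/(1+0.127)^2 + 7.1932/(1+0.127)^3 + 8.9857/(1+0.127)^4 + 11.2250/(1+0.127)^5 + 14.0223/(1+0.127)^6 + 211.7362/(1+0.127)^6 = 135.5724

£135.57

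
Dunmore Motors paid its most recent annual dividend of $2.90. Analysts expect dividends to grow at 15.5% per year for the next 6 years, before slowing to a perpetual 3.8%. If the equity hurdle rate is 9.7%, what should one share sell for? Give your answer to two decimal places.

$90.42

Two-stage DDM. Project D₁…D_6 at 0.155, terminal growth 0.038, discount at r = 0.097.
D_1 = 3.3495
D_2 = 3.8687
D_3 = 4.4683
D_4 = 5.1609
D_5 = 5.9608
D_6 = 6.8848
Terminal value at t=6: TV = D_7/(r−g) = 7.1464/(0.097−0.038) = 121.1254
P₀ = 3.3495/(1+0.097)^1 + 3.8687/(1+0.097)^2 + 4.4683/(1+0.097)^3 + 5.1609/(1+0.097)^4 + 5.9608/(1+0.097)^5 + 6.8848/(1+0.097)^6 + 121.1254/(1+0.097)^6 = 90.4208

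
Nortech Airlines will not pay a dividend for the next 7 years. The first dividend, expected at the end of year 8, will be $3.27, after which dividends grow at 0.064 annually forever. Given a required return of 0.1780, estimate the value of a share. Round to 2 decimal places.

Deferred-dividend DDM. At t=7 the remaining stream is a growing perpetuity with first payment D_8 = 3.27.
V_7 = D_8/(r−g) = 3.27/(0.178−0.064) = 28.6842
P₀ = V_7/(1+r)^7 = 28.6842/(1+0.178)^7 = 9.1123

$9.11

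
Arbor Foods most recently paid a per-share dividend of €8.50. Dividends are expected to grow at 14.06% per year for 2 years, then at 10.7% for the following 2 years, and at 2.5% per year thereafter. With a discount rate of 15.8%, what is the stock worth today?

Three-stage DDM. Project D₁…D_4; terminal Gordon value at t=4 with g = 0.025; discount at r = 0.158.
D_1 = 9.6951
D_2 = 11.0582
D_3 = 12.2415
D_4 = 13.5513
TV_4 = 13.8901/(0.158−0.025) = 104.4367
P₀ = Σ Dₜ/(1+r)ᵗ + TV_4/(1+r)^4 = 90.1171

€90.12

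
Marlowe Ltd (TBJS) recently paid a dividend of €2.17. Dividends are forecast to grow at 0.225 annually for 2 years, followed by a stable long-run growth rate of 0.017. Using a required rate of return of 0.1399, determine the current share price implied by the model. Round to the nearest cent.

€25.58

Two-stage DDM. Project D₁…D_2 at 0.225, terminal growth 0.017, discount at r = 0.1399.
D_1 = 2.6583
D_2 = 3.2564
Terminal value at t=2: TV = D_3/(r−g) = 3.3117/(0.1399−0.017) = 26.9464
P₀ = 2.6583/(1+0.1399)^1 + 3.2564/(1+0.1399)^2 + 26.9464/(1+0.1399)^2 = 25.5761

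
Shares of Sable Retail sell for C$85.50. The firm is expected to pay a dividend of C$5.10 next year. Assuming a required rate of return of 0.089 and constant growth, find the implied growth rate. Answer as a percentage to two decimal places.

2.94%

From P₀ = D₁/(r − g), the implied growth is g = r − D₁/P₀.
g = 0.089 − 5.10/85.50 = 0.089 − 0.05965 = 0.02935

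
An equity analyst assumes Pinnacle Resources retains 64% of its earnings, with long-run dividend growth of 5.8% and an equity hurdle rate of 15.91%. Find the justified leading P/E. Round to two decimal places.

Payout ratio b = 1 − 0.64 = 0.36.
Justified leading P/E = b/(r−g) = 0.36/(0.1591−0.058) = 3.5608

3.56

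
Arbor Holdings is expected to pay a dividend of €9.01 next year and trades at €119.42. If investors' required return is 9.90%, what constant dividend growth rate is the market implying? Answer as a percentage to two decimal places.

2.36%

From P₀ = D₁/(r − g), the implied growth is g = r − D₁/P₀.
g = 0.099 − 9.01/119.42 = 0.099 − 0.07545 = 0.02355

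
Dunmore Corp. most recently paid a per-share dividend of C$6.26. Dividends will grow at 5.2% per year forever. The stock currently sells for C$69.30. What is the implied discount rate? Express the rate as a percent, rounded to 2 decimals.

14.70%

Rearranging the constant-growth DDM: r = D₁/P₀ + g.
D₁ = 6.26 × (1 + 0.052) = 6.5855.
r = 6.5855 / 69.30 + 0.052 = 0.09503 + 0.052 = 0.14703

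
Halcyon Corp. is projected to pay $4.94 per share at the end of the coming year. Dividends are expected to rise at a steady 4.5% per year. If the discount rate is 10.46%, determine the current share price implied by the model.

$82.89

Gordon growth model: P₀ = D₁/(r − g), with D₁ = 4.94 given directly.
P₀ = 4.9400 / (0.1046 − 0.045) = 4.9400 / 0.0596 = 82.8859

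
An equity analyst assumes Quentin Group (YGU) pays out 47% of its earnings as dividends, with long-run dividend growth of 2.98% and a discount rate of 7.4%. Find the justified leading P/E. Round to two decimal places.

10.63

Justified leading P/E = b/(r−g) = 0.47/(0.074−0.0298) = 10.6335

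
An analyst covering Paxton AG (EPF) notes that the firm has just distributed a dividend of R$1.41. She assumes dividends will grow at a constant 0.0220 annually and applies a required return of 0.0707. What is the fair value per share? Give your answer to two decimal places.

R$29.59

Gordon growth model: P₀ = D₁/(r − g). D₁ = 1.41 × (1 + 0.022) = 1.4410.
P₀ = 1.4410 / (0.0707 − 0.022) = 1.4410 / 0.0487 = 29.5897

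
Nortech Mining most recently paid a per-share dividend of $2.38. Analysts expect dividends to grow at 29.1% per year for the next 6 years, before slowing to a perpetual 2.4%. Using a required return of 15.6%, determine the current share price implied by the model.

$57.21

Two-stage DDM. Project D₁…D_6 at 0.291, terminal growth 0.024, discount at r = 0.156.
D_1 = 3.0726
D_2 = 3.9667
D_3 = 5.1210
D_4 = 6.6112
D_5 = 8.5351
D_6 = 11.0188
Terminal value at t=6: TV = D_7/(r−g) = 11.2833/(0.156−0.024) = 85.4792
P₀ = 3.0726/(1+0.156)^1 + 3.9667/(1+0.156)^2 + 5.1210/(1+0.156)^3 + 6.6112/(1+0.156)^4 + 8.5351/(1+0.156)^5 + 11.0188/(1+0.156)^6 + 85.4792/(1+0.156)^6 = 57.2141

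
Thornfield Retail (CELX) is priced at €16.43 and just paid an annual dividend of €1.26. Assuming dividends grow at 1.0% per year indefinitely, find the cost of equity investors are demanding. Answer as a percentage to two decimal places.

Rearranging the constant-growth DDM: r = D₁/P₀ + g.
D₁ = 1.26 × (1 + 0.01) = 1.2726.
r = 1.2726 / 16.43 + 0.01 = 0.07746 + 0.01 = 0.08746

8.75%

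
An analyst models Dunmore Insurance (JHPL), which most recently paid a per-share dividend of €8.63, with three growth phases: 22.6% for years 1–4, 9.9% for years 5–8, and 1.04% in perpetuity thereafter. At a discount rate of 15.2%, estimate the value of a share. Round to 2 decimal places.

€145.28

Three-stage DDM. Project D₁…D_8; terminal Gordon value at t=8 with g = 0.0104; discount at r = 0.152.
D_1 = 10.5804
D_2 = 12.9715
D_3 = 15.9031
D_4 = 19.4972
D_5 = 21.4274
D_6 = 23.5488
D_7 = 25.8801
D_8 = 28.4422
TV_8 = 28.7380/(0.152−0.0104) = 202.9521
P₀ = Σ Dₜ/(1+r)ᵗ + TV_8/(1+r)^8 = 145.2781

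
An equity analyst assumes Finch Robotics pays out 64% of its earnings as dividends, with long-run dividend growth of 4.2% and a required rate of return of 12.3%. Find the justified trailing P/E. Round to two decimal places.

8.23

Justified trailing P/E = b(1+g)/(r−g) = 0.64×(1+0.042)/(0.123−0.042) = 8.2331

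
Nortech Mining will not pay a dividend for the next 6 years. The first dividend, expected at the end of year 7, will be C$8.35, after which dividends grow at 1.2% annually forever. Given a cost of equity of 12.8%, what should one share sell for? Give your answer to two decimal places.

C$34.94

Deferred-dividend DDM. At t=6 the remaining stream is a growing perpetuity with first payment D_7 = 8.35.
V_6 = D_7/(r−g) = 8.35/(0.128−0.012) = 71.9828
P₀ = V_6/(1+r)^6 = 71.9828/(1+0.128)^6 = 34.9441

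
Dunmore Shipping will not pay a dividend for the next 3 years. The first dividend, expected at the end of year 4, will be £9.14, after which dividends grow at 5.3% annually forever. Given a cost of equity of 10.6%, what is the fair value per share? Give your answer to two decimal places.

£127.47

Deferred-dividend DDM. At t=3 the remaining stream is a growing perpetuity with first payment D_4 = 9.14.
V_3 = D_4/(r−g) = 9.14/(0.106−0.053) = 172.4528
P₀ = V_3/(1+r)^3 = 172.4528/(1+0.106)^3 = 127.4691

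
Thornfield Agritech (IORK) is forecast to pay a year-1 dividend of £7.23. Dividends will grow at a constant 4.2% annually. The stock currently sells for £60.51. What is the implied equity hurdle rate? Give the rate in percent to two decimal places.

16.15%

Rearranging the constant-growth DDM: r = D₁/P₀ + g.
r = 7.2300 / 60.51 + 0.042 = 0.11948 + 0.042 = 0.16148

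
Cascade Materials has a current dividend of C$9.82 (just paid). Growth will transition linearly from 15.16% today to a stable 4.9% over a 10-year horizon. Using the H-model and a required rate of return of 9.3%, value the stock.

C$348.61

H-model: P₀ = D₀[(1+g_L) + H(g_S−g_L)]/(r−g_L), with H = 10/2 = 5.
P₀ = 9.82 × [(1+0.049) + 5×(0.1516−0.049)] / (0.093−0.049)
   = 9.82 × 1.5620 / 0.044 = 348.6100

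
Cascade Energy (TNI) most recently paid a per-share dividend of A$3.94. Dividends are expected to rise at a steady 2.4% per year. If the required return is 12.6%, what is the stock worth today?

A$39.55

Gordon growth model: P₀ = D₁/(r − g). D₁ = 3.94 × (1 + 0.024) = 4.0346.
P₀ = 4.0346 / (0.126 − 0.024) = 4.0346 / 0.102 = 39.5545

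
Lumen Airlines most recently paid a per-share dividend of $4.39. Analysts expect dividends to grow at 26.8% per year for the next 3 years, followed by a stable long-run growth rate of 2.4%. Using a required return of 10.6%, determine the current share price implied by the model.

$100.03

Two-stage DDM. Project D₁…D_3 at 0.268, terminal growth 0.024, discount at r = 0.106.
D_1 = 5.5665
D_2 = 7.0583
D_3 = 8.9500
Terminal value at t=3: TV = D_4/(r−g) = 9.1648/(0.106−0.024) = 111.7657
P₀ = 5.5665/(1+0.106)^1 + 7.0583/(1+0.106)^2 + 8.9500/(1+0.106)^3 + 111.7657/(1+0.106)^3 = 100.0306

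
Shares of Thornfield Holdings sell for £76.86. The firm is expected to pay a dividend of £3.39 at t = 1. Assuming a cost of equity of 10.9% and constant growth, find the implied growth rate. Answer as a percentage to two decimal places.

From P₀ = D₁/(r − g), the implied growth is g = r − D₁/P₀.
g = 0.109 − 3.39/76.86 = 0.109 − 0.04411 = 0.06489

6.49%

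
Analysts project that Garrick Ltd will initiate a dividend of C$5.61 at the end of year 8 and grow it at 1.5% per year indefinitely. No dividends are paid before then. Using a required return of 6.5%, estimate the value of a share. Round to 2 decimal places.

C$72.20

Deferred-dividend DDM. At t=7 the remaining stream is a growing perpetuity with first payment D_8 = 5.61.
V_7 = D_8/(r−g) = 5.61/(0.065−0.015) = 112.2000
P₀ = V_7/(1+r)^7 = 112.2000/(1+0.065)^7 = 72.2014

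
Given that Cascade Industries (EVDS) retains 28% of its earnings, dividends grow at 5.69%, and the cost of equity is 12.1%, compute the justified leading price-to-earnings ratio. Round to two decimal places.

Payout ratio b = 1 − 0.28 = 0.72.
Justified leading P/E = b/(r−g) = 0.72/(0.121−0.0569) = 11.2324

11.23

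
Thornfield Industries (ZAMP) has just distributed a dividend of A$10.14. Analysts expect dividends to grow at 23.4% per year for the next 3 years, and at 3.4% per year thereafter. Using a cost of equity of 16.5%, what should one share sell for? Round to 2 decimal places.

A$129.28

Two-stage DDM. Project D₁…D_3 at 0.234, terminal growth 0.034, discount at r = 0.165.
D_1 = 12.5128
D_2 = 15.4407
D_3 = 19.0539
Terminal value at t=3: TV = D_4/(r−g) = 19.7017/(0.165−0.034) = 150.3948
P₀ = 12.5128/(1+0.165)^1 + 15.4407/(1+0.165)^2 + 19.0539/(1+0.165)^3 + 150.3948/(1+0.165)^3 = 129.2841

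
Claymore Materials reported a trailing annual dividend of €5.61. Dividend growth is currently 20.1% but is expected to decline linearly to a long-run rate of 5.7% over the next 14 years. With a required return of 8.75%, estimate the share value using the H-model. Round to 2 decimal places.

H-model: P₀ = D₀[(1+g_L) + H(g_S−g_L)]/(r−g_L), with H = 14/2 = 7.
P₀ = 5.61 × [(1+0.057) + 7×(0.201−0.057)] / (0.0875−0.057)
   = 5.61 × 2.0650 / 0.0305 = 379.8246

€379.82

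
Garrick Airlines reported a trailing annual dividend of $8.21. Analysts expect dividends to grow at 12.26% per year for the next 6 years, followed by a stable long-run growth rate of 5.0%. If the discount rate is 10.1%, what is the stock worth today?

$242.68

Two-stage DDM. Project D₁…D_6 at 0.1226, terminal growth 0.05, discount at r = 0.101.
D_1 = 9.2165
D_2 = 10.3465
D_3 = 11.6150
D_4 = 13.0390
D_5 = 14.6375
D_6 = 16.4321
Terminal value at t=6: TV = D_7/(r−g) = 17.2537/(0.101−0.05) = 338.3082
P₀ = 9.2165/(1+0.101)^1 + 10.3465/(1+0.101)^2 + 11.6150/(1+0.101)^3 + 13.0390/(1+0.101)^4 + 14.6375/(1+0.101)^5 + 16.4321/(1+0.101)^6 + 338.3082/(1+0.101)^6 = 242.6830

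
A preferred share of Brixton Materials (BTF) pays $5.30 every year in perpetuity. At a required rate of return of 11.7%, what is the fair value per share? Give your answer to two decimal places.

$45.30

Zero-growth DDM (perpetuity): P₀ = D/r = 5.30 / 0.117 = 45.2991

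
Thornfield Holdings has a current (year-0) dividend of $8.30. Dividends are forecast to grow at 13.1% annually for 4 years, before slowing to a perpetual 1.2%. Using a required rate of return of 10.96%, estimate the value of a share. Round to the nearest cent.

$127.73

Two-stage DDM. Project D₁…D_4 at 0.131, terminal growth 0.012, discount at r = 0.1096.
D_1 = 9.3873
D_2 = 10.6170
D_3 = 12.0079
D_4 = 13.5809
Terminal value at t=4: TV = D_5/(r−g) = 13.7439/(0.1096−0.012) = 140.8183
P₀ = 9.3873/(1+0.1096)^1 + 10.6170/(1+0.1096)^2 + 12.0079/(1+0.1096)^3 + 13.5809/(1+0.1096)^4 + 140.8183/(1+0.1096)^4 = 127.7272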